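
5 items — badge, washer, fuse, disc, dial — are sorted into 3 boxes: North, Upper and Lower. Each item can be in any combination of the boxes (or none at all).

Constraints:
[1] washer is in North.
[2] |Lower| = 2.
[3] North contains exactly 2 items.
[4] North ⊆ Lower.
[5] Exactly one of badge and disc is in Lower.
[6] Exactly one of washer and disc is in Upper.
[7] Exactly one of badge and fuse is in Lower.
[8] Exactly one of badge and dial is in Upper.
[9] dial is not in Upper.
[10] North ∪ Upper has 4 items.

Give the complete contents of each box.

From (1): washer ∈ North.
From (9): dial ∉ Upper.
(4) with washer ∈ North: washer ∈ Lower.
(8) (exactly one): badge ∈ Upper.
Suppose badge ∉ North: no assignment then satisfies all the clues, so badge ∈ North.

North = {badge, washer}; Upper = {badge, disc, fuse}; Lower = {badge, washer}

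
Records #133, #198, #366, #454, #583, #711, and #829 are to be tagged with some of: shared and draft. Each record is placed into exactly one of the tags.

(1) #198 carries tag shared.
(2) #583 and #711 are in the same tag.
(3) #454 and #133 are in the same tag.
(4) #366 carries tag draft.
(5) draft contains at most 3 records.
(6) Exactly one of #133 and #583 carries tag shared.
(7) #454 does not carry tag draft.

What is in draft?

From (1): #198 ∈ shared.
From (4): #366 ∈ draft.
From (7): #454 ∉ draft.
(3): #133 matches #454: #133 ∉ draft.
Only one tag left: #133 ∈ shared.
Only one tag left: #454 ∈ shared.
(6) (exactly one): #583 ∉ shared.
Only one tag left: #583 ∈ draft.
(2): #711 matches #583: #711 ∉ shared.
(2): #711 matches #583: #711 ∈ draft.
(5): draft already has 3, so the rest are out.
Only one tag left: #829 ∈ shared.

draft = {#366, #583, #711}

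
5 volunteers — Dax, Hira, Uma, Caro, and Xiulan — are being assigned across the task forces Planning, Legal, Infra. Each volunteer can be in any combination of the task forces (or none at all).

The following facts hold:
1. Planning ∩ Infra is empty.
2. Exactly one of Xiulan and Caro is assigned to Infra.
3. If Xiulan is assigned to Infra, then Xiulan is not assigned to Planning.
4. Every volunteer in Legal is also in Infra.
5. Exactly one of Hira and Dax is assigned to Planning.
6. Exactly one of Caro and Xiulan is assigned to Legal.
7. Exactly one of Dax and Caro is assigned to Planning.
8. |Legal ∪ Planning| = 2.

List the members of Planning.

Planning = {Dax}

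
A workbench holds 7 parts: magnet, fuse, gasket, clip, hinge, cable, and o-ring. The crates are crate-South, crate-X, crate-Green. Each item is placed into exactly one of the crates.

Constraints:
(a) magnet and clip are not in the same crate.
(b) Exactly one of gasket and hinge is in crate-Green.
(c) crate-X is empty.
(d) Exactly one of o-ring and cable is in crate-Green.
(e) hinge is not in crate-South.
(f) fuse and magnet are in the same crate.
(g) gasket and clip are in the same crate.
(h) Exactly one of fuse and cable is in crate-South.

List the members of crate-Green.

crate-Green = {fuse, hinge, magnet, o-ring}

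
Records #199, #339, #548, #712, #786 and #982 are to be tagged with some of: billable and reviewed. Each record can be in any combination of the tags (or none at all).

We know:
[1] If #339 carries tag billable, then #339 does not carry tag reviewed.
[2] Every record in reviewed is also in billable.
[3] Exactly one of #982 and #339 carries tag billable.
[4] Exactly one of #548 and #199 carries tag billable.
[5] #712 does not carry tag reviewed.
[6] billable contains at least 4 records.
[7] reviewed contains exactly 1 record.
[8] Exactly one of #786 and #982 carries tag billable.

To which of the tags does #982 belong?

#982: none

From (5): #712 ∉ reviewed.
Suppose #982 ∈ billable: no assignment then satisfies all the clues, so #982 ∉ billable.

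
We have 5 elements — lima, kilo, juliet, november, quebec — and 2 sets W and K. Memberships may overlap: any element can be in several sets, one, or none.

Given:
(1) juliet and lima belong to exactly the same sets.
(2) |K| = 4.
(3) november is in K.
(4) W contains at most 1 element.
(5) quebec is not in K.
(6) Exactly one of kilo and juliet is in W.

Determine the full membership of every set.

W = {kilo}; K = {juliet, kilo, lima, november}

From (3): november ∈ K.
From (5): quebec ∉ K.
(2): only 4 candidates remain for K, so all are in.
Suppose lima ∈ W: no assignment then satisfies all the clues, so lima ∉ W.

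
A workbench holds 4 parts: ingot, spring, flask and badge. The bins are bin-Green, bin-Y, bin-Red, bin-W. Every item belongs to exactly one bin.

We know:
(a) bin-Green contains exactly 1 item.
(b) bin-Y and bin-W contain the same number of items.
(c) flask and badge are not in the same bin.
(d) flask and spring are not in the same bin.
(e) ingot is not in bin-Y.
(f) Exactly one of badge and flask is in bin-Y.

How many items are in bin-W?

From (e): ingot ∉ bin-Y.
Suppose spring ∈ bin-Y: no assignment then satisfies all the clues, so spring ∉ bin-Y.

1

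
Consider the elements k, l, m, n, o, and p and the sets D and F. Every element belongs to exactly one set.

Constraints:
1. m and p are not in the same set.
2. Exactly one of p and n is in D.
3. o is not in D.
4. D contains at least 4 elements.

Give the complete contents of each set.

D = {k, l, m, n}; F = {o, p}

From (3): o ∉ D.
Only one set left: o ∈ F.
Suppose k ∉ D: no assignment then satisfies all the clues, so k ∈ D.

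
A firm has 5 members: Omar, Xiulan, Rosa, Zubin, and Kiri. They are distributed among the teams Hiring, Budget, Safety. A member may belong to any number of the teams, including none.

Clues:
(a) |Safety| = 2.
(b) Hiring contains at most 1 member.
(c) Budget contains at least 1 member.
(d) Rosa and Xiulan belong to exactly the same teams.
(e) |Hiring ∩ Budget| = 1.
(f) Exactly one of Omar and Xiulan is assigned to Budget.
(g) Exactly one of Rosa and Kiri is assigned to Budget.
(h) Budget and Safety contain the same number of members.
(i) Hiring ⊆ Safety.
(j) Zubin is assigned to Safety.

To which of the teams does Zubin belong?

Zubin: Safety

From (j): Zubin ∈ Safety.
Suppose Zubin ∈ Hiring: no assignment then satisfies all the clues, so Zubin ∉ Hiring.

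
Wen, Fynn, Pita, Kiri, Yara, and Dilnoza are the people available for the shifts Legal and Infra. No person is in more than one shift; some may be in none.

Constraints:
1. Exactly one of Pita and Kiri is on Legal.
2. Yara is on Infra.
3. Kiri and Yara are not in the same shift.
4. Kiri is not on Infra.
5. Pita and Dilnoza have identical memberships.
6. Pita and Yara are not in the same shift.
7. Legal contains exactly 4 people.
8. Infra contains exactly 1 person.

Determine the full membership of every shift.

Legal = {Dilnoza, Fynn, Pita, Wen}; Infra = {Yara}

From (2): Yara ∈ Infra.
From (4): Kiri ∉ Infra.
(6): Pita ∉ Infra.
(8): Infra already has 1, so the rest are out.
Suppose Wen ∉ Legal: no assignment then satisfies all the clues, so Wen ∈ Legal.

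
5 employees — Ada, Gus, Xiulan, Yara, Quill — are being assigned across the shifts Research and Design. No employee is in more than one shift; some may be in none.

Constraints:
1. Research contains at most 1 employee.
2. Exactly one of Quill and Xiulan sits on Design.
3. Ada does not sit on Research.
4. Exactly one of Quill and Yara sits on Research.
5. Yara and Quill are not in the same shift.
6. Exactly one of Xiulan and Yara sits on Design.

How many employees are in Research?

1

From (3): Ada ∉ Research.
Suppose Gus ∈ Research: no assignment then satisfies all the clues, so Gus ∉ Research.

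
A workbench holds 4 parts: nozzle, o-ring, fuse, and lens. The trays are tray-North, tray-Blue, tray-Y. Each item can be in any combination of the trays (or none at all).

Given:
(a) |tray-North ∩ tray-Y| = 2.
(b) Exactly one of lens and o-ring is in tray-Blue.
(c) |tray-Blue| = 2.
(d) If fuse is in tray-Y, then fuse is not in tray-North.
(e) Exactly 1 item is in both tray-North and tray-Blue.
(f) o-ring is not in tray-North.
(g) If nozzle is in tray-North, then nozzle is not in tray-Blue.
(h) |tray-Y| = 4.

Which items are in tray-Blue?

tray-Blue = {fuse, lens}

From (f): o-ring ∉ tray-North.
(h): only 4 candidates remain for tray-Y, so all are in.
(d): fuse ∉ tray-North.
Suppose nozzle ∈ tray-Blue: no assignment then satisfies all the clues, so nozzle ∉ tray-Blue.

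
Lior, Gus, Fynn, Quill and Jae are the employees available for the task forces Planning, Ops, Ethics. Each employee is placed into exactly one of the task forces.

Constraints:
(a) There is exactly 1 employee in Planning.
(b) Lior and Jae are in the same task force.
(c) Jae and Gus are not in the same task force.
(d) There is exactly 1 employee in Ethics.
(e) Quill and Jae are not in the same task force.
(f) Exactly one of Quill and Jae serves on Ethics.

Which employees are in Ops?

Ops = {Fynn, Jae, Lior}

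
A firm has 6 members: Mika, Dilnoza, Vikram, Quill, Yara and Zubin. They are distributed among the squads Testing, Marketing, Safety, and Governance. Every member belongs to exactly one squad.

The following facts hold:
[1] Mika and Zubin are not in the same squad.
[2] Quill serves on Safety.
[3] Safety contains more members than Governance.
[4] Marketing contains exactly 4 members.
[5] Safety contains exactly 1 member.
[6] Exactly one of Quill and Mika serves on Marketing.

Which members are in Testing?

From (2): Quill ∈ Safety.
(5): Safety already has 1, so the rest are out.
(6) (exactly one): Mika ∈ Marketing.
(1): Zubin ∉ Marketing.
(4): only 4 candidates remain for Marketing, so all are in.
Suppose Zubin ∉ Testing: no assignment then satisfies all the clues, so Zubin ∈ Testing.

Testing = {Zubin}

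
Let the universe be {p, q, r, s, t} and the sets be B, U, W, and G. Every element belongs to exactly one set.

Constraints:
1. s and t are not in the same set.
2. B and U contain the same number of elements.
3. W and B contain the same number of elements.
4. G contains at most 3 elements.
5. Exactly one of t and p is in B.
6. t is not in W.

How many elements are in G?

2

From (6): t ∉ W.
Suppose q ∈ B: no assignment then satisfies all the clues, so q ∉ B.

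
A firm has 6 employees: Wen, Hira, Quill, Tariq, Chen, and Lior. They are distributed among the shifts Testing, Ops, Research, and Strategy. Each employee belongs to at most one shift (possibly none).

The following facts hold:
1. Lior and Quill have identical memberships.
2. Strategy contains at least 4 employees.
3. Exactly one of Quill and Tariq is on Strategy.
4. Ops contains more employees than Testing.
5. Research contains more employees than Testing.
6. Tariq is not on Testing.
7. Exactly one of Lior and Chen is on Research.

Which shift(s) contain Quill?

Quill: Strategy

From (6): Tariq ∉ Testing.
Suppose Quill ∈ Testing: no assignment then satisfies all the clues, so Quill ∉ Testing.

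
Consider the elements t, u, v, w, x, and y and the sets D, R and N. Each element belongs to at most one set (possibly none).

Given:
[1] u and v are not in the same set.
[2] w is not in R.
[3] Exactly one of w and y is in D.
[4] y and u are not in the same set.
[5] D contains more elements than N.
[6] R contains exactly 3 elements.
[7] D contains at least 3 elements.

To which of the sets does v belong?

v: R

From (2): w ∉ R.
Suppose v ∈ D: no assignment then satisfies all the clues, so v ∉ D.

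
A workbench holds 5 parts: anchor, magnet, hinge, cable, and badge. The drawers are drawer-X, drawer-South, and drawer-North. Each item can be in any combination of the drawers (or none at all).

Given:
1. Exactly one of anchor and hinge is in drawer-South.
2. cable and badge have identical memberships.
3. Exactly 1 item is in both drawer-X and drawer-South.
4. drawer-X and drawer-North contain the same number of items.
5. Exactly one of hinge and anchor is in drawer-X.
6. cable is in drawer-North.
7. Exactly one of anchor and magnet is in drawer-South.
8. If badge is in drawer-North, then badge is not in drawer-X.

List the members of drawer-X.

drawer-X = {anchor, magnet}

From (6): cable ∈ drawer-North.
(2): badge matches cable: badge ∈ drawer-North.
(8): badge ∉ drawer-X.
(2): cable matches badge: cable ∉ drawer-X.
Suppose anchor ∉ drawer-X: no assignment then satisfies all the clues, so anchor ∈ drawer-X.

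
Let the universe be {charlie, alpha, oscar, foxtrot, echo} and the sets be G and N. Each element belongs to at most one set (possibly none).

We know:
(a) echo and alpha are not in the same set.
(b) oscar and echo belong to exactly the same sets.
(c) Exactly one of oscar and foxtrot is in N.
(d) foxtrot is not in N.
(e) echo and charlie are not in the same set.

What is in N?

N = {echo, oscar}

From (d): foxtrot ∉ N.
(c) (exactly one): oscar ∈ N.
(b): echo matches oscar: echo ∉ G.
(b): echo matches oscar: echo ∈ N.
(e): charlie ∉ N.
(a): alpha ∉ N.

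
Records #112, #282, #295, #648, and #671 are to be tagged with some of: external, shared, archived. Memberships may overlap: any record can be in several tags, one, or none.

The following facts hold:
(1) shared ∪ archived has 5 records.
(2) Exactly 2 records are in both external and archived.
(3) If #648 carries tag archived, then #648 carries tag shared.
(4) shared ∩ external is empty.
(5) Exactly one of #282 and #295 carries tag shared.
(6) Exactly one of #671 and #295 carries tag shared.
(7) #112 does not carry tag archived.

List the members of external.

external = {#282, #671}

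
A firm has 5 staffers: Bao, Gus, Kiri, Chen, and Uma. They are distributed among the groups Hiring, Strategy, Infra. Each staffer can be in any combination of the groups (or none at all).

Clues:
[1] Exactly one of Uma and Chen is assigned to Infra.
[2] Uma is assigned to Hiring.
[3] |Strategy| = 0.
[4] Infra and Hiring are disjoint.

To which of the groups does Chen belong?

Chen: Infra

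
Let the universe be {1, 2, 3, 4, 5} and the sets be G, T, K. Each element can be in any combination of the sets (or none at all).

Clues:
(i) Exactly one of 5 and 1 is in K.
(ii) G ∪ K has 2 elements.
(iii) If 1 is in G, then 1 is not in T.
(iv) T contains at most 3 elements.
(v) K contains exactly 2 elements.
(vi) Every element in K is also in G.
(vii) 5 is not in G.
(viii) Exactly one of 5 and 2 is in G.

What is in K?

K = {1, 2}

From (vii): 5 ∉ G.
(vi) contrapositive: 5 ∉ K.
(viii) (exactly one): 2 ∈ G.
(i) (exactly one): 1 ∈ K.
(vi) with 1 ∈ K: 1 ∈ G.
(iii): 1 ∉ T.
Suppose 2 ∉ K: no assignment then satisfies all the clues, so 2 ∈ K.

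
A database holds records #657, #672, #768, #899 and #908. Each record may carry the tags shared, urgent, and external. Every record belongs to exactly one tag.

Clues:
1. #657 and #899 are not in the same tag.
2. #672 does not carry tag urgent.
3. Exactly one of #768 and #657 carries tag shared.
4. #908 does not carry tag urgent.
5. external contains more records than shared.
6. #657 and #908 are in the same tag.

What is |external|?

3

From (2): #672 ∉ urgent.
From (4): #908 ∉ urgent.
(6): #657 matches #908: #657 ∉ urgent.
Suppose #672 ∈ shared: no assignment then satisfies all the clues, so #672 ∉ shared.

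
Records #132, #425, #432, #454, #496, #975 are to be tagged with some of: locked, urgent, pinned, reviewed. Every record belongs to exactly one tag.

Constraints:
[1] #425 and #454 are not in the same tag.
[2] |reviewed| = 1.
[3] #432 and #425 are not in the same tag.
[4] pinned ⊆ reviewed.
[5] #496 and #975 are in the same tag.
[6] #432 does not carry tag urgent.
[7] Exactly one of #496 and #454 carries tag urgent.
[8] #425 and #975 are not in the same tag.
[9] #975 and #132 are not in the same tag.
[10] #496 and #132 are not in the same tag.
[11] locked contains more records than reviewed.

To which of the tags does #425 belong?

From (6): #432 ∉ urgent.
Suppose #425 ∈ locked: no assignment then satisfies all the clues, so #425 ∉ locked.

#425: reviewed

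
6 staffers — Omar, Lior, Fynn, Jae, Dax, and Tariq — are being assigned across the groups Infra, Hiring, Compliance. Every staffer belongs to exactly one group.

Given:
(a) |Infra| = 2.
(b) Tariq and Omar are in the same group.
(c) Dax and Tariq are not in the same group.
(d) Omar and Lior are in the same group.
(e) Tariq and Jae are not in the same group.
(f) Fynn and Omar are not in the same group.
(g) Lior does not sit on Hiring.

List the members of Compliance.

Compliance = {Lior, Omar, Tariq}

From (g): Lior ∉ Hiring.
(d): Omar matches Lior: Omar ∉ Hiring.
(b): Tariq matches Omar: Tariq ∉ Hiring.
Suppose Omar ∉ Compliance: no assignment then satisfies all the clues, so Omar ∈ Compliance.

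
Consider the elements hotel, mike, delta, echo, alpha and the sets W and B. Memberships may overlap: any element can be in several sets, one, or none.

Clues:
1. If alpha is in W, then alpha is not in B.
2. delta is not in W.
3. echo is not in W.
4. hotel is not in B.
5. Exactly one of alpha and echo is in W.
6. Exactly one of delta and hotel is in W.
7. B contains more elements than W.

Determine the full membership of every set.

W = {alpha, hotel}; B = {delta, echo, mike}

From (2): delta ∉ W.
From (3): echo ∉ W.
From (4): hotel ∉ B.
(5) (exactly one): alpha ∈ W.
(6) (exactly one): hotel ∈ W.
(1): alpha ∉ B.
Suppose mike ∈ W: no assignment then satisfies all the clues, so mike ∉ W.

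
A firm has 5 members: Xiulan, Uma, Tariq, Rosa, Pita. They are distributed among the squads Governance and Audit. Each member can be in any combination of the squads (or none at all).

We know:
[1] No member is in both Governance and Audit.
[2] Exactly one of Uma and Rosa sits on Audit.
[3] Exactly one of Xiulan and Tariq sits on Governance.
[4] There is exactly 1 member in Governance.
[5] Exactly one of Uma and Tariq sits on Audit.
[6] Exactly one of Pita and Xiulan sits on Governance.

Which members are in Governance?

Governance = {Xiulan}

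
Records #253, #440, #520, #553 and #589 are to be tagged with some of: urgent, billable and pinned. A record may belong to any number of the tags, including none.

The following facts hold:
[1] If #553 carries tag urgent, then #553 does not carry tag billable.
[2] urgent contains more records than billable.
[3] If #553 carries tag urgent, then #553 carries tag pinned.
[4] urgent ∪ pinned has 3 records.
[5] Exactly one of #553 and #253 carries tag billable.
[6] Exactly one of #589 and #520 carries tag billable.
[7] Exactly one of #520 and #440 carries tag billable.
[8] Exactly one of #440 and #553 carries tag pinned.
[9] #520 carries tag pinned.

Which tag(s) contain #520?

#520: billable, pinned, urgent

From (9): #520 ∈ pinned.
Suppose #520 ∉ urgent: no assignment then satisfies all the clues, so #520 ∈ urgent.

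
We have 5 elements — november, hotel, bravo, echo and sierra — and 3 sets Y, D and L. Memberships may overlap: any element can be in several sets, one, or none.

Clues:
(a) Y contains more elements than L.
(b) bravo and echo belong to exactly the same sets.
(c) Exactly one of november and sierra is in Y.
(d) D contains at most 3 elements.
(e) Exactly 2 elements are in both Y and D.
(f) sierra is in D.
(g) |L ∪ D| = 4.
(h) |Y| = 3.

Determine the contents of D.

D = {bravo, echo, sierra}

From (f): sierra ∈ D.
Suppose november ∈ D: no assignment then satisfies all the clues, so november ∉ D.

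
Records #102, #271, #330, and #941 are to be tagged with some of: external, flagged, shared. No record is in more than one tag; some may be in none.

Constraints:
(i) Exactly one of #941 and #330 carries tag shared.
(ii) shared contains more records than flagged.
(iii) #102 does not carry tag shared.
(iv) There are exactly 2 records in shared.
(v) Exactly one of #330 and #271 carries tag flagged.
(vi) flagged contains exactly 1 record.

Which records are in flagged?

flagged = {#330}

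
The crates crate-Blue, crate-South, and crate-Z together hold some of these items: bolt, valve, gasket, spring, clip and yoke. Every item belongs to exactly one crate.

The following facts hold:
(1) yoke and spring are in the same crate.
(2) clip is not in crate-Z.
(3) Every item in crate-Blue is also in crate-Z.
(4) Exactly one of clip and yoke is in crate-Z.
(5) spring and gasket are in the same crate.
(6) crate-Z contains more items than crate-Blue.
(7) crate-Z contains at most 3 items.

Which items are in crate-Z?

crate-Z = {gasket, spring, yoke}

From (2): clip ∉ crate-Z.
(3) contrapositive: clip ∉ crate-Blue.
(4) (exactly one): yoke ∈ crate-Z.
Only one crate left: clip ∈ crate-South.
(1): spring matches yoke: spring ∉ crate-Blue.
(1): spring matches yoke: spring ∉ crate-South.
(1): spring matches yoke: spring ∈ crate-Z.
(5): gasket matches spring: gasket ∉ crate-Blue.
(5): gasket matches spring: gasket ∉ crate-South.
(5): gasket matches spring: gasket ∈ crate-Z.
(7): crate-Z already has 3, so the rest are out.
Only one crate left: valve ∈ crate-South.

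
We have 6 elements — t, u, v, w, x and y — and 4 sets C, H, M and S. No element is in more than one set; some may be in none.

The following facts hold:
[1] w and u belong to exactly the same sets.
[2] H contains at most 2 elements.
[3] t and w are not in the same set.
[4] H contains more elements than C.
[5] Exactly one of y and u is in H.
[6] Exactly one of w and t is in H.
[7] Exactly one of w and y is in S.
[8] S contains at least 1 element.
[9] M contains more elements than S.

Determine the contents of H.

H = {u, w}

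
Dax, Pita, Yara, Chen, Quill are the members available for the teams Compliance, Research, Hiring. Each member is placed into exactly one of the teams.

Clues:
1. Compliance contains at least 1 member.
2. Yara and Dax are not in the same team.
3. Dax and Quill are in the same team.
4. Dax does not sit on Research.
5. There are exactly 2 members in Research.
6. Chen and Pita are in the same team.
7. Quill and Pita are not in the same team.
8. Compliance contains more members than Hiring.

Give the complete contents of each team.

Compliance = {Dax, Quill}; Research = {Chen, Pita}; Hiring = {Yara}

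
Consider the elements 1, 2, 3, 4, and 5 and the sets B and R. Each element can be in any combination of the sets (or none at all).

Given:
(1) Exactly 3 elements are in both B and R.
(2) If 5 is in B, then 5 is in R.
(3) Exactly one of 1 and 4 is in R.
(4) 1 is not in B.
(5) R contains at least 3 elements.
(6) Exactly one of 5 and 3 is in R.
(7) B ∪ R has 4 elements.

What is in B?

B = {2, 3, 4, 5}

From (4): 1 ∉ B.
Suppose 2 ∉ B: no assignment then satisfies all the clues, so 2 ∈ B.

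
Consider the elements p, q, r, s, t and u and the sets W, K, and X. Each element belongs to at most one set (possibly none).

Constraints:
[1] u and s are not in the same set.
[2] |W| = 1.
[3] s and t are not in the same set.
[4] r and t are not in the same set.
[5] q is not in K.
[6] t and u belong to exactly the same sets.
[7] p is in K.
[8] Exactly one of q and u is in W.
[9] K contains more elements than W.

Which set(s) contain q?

From (5): q ∉ K.
From (7): p ∈ K.
Suppose q ∉ W: no assignment then satisfies all the clues, so q ∈ W.

q: W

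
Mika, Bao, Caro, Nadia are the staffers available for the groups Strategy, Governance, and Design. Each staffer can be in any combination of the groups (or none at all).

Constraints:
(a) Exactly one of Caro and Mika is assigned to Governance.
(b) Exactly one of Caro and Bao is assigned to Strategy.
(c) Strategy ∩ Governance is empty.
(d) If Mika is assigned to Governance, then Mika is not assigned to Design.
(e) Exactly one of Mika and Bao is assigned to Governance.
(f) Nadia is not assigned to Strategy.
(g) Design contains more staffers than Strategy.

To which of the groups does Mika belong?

Mika: Governance

From (f): Nadia ∉ Strategy.
Suppose Mika ∈ Strategy: no assignment then satisfies all the clues, so Mika ∉ Strategy.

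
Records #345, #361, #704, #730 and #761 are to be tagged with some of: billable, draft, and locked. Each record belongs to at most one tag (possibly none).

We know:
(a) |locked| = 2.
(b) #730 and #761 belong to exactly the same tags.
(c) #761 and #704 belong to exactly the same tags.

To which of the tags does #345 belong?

#345: locked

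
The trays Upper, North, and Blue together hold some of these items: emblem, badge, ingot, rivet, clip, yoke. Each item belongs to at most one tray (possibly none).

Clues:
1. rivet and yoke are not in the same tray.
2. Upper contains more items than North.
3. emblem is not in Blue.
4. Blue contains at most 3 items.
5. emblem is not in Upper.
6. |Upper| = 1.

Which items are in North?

North = {}

From (3): emblem ∉ Blue.
From (5): emblem ∉ Upper.
Suppose emblem ∈ North: no assignment then satisfies all the clues, so emblem ∉ North.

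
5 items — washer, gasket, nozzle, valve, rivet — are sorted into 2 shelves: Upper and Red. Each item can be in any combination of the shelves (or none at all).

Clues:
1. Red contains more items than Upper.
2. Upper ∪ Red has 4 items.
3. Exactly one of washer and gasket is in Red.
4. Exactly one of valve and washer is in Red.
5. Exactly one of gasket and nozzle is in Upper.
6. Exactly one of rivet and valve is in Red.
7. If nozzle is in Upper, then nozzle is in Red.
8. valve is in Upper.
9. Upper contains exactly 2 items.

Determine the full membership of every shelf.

Upper = {nozzle, valve}; Red = {nozzle, rivet, washer}

From (8): valve ∈ Upper.
Suppose washer ∈ Upper: no assignment then satisfies all the clues, so washer ∉ Upper.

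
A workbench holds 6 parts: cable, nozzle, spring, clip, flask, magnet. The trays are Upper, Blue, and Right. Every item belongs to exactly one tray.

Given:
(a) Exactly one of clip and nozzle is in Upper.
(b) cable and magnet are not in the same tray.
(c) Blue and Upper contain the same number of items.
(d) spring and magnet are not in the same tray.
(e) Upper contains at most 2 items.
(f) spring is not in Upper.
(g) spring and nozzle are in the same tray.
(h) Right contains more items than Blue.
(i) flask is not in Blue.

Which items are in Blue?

Blue = {magnet}

From (f): spring ∉ Upper.
From (i): flask ∉ Blue.
(g): nozzle matches spring: nozzle ∉ Upper.
(a) (exactly one): clip ∈ Upper.
Suppose cable ∈ Blue: no assignment then satisfies all the clues, so cable ∉ Blue.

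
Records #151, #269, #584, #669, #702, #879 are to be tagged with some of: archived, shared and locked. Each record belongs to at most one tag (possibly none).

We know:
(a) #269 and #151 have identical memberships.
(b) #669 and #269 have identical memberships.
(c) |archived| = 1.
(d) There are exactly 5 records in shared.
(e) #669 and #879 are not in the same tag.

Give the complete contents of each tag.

archived = {#879}; shared = {#151, #269, #584, #669, #702}; locked = {}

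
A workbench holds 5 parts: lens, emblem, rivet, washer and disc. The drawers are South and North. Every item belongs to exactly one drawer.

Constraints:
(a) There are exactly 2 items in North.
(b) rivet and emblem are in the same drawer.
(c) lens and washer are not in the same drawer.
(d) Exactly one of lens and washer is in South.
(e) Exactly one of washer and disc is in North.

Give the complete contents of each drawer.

South = {emblem, rivet, washer}; North = {disc, lens}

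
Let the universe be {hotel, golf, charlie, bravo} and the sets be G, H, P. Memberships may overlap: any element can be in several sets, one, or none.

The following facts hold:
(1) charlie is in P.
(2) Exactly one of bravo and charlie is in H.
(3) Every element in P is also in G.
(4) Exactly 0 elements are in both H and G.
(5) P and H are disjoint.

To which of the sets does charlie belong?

charlie: G, P

From (1): charlie ∈ P.
(3) with charlie ∈ P: charlie ∈ G.
(5) (disjoint): charlie ∉ H.
(2) (exactly one): bravo ∈ H.
(5) (disjoint): bravo ∉ P.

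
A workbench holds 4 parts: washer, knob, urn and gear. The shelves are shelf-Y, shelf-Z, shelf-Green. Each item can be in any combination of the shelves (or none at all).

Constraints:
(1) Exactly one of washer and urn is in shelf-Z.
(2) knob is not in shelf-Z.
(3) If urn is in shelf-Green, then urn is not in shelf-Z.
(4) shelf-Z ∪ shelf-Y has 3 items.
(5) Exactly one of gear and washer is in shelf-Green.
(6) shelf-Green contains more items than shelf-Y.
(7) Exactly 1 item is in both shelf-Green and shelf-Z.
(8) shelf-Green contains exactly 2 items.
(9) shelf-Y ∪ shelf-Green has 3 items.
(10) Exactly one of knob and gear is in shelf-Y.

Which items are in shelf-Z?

shelf-Z = {gear, washer}

From (2): knob ∉ shelf-Z.
Suppose washer ∉ shelf-Z: no assignment then satisfies all the clues, so washer ∈ shelf-Z.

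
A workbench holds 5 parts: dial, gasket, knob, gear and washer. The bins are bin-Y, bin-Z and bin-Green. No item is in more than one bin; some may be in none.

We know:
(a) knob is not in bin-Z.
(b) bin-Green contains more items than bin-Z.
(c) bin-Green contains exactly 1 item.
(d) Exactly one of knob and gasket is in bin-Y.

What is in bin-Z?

bin-Z = {}

From (a): knob ∉ bin-Z.
Suppose dial ∈ bin-Z: no assignment then satisfies all the clues, so dial ∉ bin-Z.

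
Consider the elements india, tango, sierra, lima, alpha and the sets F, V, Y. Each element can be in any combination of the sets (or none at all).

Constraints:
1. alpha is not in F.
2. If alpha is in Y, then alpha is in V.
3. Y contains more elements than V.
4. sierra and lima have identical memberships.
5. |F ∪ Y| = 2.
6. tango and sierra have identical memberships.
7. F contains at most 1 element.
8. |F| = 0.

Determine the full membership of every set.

F = {}; V = {alpha}; Y = {alpha, india}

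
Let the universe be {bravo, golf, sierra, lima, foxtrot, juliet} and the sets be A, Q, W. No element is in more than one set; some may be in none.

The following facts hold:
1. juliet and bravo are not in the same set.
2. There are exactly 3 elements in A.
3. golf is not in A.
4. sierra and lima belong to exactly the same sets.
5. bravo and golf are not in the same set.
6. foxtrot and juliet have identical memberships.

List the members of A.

From (3): golf ∉ A.
Suppose bravo ∉ A: no assignment then satisfies all the clues, so bravo ∈ A.

A = {bravo, lima, sierra}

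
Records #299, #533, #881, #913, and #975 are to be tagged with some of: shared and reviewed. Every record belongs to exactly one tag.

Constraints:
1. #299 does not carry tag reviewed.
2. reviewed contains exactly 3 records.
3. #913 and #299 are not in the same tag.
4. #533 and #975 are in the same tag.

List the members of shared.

shared = {#299, #881}

From (1): #299 ∉ reviewed.
Only one tag left: #299 ∈ shared.
(3): #913 ∉ shared.
Only one tag left: #913 ∈ reviewed.
Suppose #533 ∈ shared: no assignment then satisfies all the clues, so #533 ∉ shared.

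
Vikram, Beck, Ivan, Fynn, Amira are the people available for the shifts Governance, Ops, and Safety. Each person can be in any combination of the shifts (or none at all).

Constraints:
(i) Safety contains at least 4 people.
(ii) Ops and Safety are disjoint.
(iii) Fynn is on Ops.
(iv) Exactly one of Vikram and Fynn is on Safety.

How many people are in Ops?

1

From (iii): Fynn ∈ Ops.
(ii) (disjoint): Fynn ∉ Safety.
(iv) (exactly one): Vikram ∈ Safety.
(i): only 4 candidates remain for Safety, so all are in.
(ii) (disjoint): Vikram ∉ Ops.
(ii) (disjoint): Beck ∉ Ops.
(ii) (disjoint): Ivan ∉ Ops.
(ii) (disjoint): Amira ∉ Ops.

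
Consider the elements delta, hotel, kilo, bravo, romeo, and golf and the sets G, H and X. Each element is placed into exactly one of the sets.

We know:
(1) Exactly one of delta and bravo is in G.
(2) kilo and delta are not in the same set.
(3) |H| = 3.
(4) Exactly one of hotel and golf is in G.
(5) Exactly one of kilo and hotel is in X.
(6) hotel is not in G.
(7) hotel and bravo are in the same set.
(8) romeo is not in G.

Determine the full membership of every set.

G = {delta, golf}; H = {bravo, hotel, romeo}; X = {kilo}

From (6): hotel ∉ G.
From (8): romeo ∉ G.
(4) (exactly one): golf ∈ G.
(7): bravo matches hotel: bravo ∉ G.
(1) (exactly one): delta ∈ G.
(2): kilo ∉ G.
Suppose hotel ∉ H: no assignment then satisfies all the clues, so hotel ∈ H.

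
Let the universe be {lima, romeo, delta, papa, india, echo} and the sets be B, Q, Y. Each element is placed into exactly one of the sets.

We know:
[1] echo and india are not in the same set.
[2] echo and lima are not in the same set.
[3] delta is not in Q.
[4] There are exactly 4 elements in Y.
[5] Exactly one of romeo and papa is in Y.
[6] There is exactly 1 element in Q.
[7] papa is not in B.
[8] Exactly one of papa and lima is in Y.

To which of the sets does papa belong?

papa: Q

From (3): delta ∉ Q.
From (7): papa ∉ B.
Suppose papa ∉ Q: no assignment then satisfies all the clues, so papa ∈ Q.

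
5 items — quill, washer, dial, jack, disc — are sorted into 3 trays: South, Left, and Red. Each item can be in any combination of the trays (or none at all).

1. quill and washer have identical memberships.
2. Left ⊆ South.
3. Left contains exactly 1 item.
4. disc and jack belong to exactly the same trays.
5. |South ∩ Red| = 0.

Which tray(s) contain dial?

dial: Left, South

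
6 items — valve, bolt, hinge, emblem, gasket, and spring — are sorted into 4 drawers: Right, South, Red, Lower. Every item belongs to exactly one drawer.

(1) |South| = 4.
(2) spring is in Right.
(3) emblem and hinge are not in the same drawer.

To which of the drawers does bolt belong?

bolt: South

From (2): spring ∈ Right.
Suppose bolt ∈ Right: no assignment then satisfies all the clues, so bolt ∉ Right.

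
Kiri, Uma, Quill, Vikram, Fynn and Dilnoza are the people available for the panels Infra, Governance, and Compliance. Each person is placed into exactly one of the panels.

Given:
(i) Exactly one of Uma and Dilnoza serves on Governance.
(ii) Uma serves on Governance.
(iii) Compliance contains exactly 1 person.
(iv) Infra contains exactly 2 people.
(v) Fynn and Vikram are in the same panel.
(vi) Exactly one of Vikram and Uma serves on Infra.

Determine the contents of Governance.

Governance = {Kiri, Quill, Uma}

From (ii): Uma ∈ Governance.
(i) (exactly one): Dilnoza ∉ Governance.
(vi) (exactly one): Vikram ∈ Infra.
(v): Fynn matches Vikram: Fynn ∈ Infra.
(iv): Infra already has 2, so the rest are out.
Only one panel left: Dilnoza ∈ Compliance.
(iii): Compliance already has 1, so the rest are out.
Only one panel left: Kiri ∈ Governance.
Only one panel left: Quill ∈ Governance.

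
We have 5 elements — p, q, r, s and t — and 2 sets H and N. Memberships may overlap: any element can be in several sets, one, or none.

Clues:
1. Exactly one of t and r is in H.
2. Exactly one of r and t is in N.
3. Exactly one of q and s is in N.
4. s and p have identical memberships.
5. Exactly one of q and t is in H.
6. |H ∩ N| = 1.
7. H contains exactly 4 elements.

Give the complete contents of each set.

H = {p, q, r, s}; N = {q, t}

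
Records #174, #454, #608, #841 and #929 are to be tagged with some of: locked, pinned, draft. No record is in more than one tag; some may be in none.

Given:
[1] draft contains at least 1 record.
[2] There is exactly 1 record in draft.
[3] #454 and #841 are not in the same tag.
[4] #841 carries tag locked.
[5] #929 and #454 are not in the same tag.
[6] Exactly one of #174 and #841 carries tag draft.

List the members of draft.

draft = {#174}

From (4): #841 ∈ locked.
(3): #454 ∉ locked.
(6) (exactly one): #174 ∈ draft.
(2): draft already has 1, so the rest are out.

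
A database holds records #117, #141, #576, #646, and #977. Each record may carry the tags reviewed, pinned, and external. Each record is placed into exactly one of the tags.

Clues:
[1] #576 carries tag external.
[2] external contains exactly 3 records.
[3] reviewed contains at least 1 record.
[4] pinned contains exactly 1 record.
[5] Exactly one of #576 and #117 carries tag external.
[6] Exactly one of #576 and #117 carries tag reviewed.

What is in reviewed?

reviewed = {#117}

From (1): #576 ∈ external.
(5) (exactly one): #117 ∉ external.
(6) (exactly one): #117 ∈ reviewed.
Suppose #141 ∈ reviewed: no assignment then satisfies all the clues, so #141 ∉ reviewed.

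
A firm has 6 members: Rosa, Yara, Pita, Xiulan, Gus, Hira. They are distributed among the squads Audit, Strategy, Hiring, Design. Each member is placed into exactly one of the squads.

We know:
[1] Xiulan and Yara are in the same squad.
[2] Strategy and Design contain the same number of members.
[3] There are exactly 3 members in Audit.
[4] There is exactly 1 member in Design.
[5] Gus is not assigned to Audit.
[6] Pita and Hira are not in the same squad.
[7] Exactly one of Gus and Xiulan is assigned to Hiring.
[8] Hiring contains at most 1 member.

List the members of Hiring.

Hiring = {Gus}

From (5): Gus ∉ Audit.
Suppose Rosa ∈ Hiring: no assignment then satisfies all the clues, so Rosa ∉ Hiring.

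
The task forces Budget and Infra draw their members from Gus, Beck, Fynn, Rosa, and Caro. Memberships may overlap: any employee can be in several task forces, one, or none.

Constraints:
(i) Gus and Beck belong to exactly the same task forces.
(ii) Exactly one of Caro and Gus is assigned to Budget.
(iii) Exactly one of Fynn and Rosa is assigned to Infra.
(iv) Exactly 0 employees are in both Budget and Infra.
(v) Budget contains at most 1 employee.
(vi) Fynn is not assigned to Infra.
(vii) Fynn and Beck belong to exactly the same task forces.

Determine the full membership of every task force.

Budget = {Caro}; Infra = {Rosa}

From (vi): Fynn ∉ Infra.
(iii) (exactly one): Rosa ∈ Infra.
(vii): Beck matches Fynn: Beck ∉ Infra.
(i): Gus matches Beck: Gus ∉ Infra.
Suppose Gus ∈ Budget: no assignment then satisfies all the clues, so Gus ∉ Budget.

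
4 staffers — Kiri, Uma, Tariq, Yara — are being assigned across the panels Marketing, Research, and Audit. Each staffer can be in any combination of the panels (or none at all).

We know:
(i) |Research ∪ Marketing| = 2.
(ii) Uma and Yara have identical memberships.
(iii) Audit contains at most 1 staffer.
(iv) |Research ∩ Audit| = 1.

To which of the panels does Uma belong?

Uma: none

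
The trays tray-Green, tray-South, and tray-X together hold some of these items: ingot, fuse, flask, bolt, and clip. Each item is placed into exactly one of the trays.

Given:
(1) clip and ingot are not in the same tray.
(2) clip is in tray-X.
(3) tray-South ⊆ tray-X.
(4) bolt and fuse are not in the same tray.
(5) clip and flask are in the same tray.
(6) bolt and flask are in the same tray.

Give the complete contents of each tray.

tray-Green = {fuse, ingot}; tray-South = {}; tray-X = {bolt, clip, flask}

From (2): clip ∈ tray-X.
(1): ingot ∉ tray-X.
(3) contrapositive: ingot ∉ tray-South.
(5): flask matches clip: flask ∉ tray-Green.
(5): flask matches clip: flask ∉ tray-South.
(5): flask matches clip: flask ∈ tray-X.
(6): bolt matches flask: bolt ∉ tray-Green.
(6): bolt matches flask: bolt ∉ tray-South.
(6): bolt matches flask: bolt ∈ tray-X.
Only one tray left: ingot ∈ tray-Green.
(4): fuse ∉ tray-X.
Only one tray left: fuse ∈ tray-Green.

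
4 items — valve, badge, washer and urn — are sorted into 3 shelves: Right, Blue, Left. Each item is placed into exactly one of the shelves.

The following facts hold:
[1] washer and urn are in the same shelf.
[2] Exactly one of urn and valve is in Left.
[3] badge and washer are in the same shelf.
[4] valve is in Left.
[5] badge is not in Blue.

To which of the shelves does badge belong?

badge: Right

From (4): valve ∈ Left.
From (5): badge ∉ Blue.
(2) (exactly one): urn ∉ Left.
(3): washer matches badge: washer ∉ Blue.
(1): urn matches washer: urn ∉ Blue.
(1): washer matches urn: washer ∉ Left.
(3): badge matches washer: badge ∉ Left.
Only one shelf left: badge ∈ Right.
Only one shelf left: washer ∈ Right.
Only one shelf left: urn ∈ Right.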